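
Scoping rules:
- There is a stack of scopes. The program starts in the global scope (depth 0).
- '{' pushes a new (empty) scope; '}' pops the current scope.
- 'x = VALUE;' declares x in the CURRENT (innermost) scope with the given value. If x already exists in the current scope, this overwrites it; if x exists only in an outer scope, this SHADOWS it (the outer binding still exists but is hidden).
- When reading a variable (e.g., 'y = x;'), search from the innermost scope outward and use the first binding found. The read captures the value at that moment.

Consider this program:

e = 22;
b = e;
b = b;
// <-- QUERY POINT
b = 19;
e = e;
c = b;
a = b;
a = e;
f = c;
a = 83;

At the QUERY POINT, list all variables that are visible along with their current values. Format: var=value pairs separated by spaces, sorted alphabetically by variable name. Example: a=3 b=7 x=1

Answer: b=22 e=22

Derivation:
Step 1: declare e=22 at depth 0
Step 2: declare b=(read e)=22 at depth 0
Step 3: declare b=(read b)=22 at depth 0
Visible at query point: b=22 e=22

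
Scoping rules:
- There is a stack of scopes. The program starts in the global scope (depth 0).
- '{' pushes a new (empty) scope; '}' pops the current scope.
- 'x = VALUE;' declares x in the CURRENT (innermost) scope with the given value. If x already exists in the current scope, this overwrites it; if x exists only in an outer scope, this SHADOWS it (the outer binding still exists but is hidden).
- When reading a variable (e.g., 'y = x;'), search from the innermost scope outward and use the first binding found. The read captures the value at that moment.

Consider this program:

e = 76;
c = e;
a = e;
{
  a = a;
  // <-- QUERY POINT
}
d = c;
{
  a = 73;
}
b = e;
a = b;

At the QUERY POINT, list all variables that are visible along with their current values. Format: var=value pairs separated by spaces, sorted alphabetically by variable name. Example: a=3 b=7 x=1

Answer: a=76 c=76 e=76

Derivation:
Step 1: declare e=76 at depth 0
Step 2: declare c=(read e)=76 at depth 0
Step 3: declare a=(read e)=76 at depth 0
Step 4: enter scope (depth=1)
Step 5: declare a=(read a)=76 at depth 1
Visible at query point: a=76 c=76 e=76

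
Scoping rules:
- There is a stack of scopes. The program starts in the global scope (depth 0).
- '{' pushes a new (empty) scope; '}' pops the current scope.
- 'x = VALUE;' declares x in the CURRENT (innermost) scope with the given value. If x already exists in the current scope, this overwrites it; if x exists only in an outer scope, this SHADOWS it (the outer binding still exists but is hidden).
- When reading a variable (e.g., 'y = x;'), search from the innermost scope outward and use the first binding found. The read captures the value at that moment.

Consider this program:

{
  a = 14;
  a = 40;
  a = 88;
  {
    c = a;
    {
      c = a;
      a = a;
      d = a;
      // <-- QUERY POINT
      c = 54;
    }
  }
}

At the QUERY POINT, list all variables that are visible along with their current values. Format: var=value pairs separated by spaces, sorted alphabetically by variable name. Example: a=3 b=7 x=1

Step 1: enter scope (depth=1)
Step 2: declare a=14 at depth 1
Step 3: declare a=40 at depth 1
Step 4: declare a=88 at depth 1
Step 5: enter scope (depth=2)
Step 6: declare c=(read a)=88 at depth 2
Step 7: enter scope (depth=3)
Step 8: declare c=(read a)=88 at depth 3
Step 9: declare a=(read a)=88 at depth 3
Step 10: declare d=(read a)=88 at depth 3
Visible at query point: a=88 c=88 d=88

Answer: a=88 c=88 d=88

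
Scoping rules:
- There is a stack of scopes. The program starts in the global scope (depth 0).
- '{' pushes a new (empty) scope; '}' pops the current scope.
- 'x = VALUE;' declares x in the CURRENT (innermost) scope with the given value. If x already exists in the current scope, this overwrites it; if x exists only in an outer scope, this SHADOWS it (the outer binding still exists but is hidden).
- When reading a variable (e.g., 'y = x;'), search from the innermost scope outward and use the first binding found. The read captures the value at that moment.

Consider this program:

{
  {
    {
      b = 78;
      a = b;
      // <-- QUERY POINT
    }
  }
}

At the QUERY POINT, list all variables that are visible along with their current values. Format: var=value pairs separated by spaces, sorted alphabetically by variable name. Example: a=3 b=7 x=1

Step 1: enter scope (depth=1)
Step 2: enter scope (depth=2)
Step 3: enter scope (depth=3)
Step 4: declare b=78 at depth 3
Step 5: declare a=(read b)=78 at depth 3
Visible at query point: a=78 b=78

Answer: a=78 b=78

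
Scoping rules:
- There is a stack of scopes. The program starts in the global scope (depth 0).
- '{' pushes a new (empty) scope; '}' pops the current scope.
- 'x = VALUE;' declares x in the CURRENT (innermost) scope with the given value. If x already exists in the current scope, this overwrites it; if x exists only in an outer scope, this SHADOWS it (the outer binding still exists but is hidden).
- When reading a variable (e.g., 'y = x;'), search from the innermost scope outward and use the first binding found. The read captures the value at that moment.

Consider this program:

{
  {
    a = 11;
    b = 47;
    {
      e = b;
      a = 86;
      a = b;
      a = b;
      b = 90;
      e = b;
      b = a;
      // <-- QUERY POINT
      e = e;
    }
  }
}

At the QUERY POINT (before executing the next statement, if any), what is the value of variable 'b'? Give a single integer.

Step 1: enter scope (depth=1)
Step 2: enter scope (depth=2)
Step 3: declare a=11 at depth 2
Step 4: declare b=47 at depth 2
Step 5: enter scope (depth=3)
Step 6: declare e=(read b)=47 at depth 3
Step 7: declare a=86 at depth 3
Step 8: declare a=(read b)=47 at depth 3
Step 9: declare a=(read b)=47 at depth 3
Step 10: declare b=90 at depth 3
Step 11: declare e=(read b)=90 at depth 3
Step 12: declare b=(read a)=47 at depth 3
Visible at query point: a=47 b=47 e=90

Answer: 47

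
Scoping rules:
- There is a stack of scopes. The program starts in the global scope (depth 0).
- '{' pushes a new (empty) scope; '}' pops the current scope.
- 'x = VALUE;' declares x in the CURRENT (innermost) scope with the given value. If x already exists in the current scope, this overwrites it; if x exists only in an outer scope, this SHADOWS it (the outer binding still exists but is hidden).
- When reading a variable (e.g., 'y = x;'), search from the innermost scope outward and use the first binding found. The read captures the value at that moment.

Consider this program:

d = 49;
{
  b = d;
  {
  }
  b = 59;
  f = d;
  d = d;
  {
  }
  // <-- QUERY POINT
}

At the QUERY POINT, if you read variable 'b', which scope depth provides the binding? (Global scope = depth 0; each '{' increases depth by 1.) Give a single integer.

Step 1: declare d=49 at depth 0
Step 2: enter scope (depth=1)
Step 3: declare b=(read d)=49 at depth 1
Step 4: enter scope (depth=2)
Step 5: exit scope (depth=1)
Step 6: declare b=59 at depth 1
Step 7: declare f=(read d)=49 at depth 1
Step 8: declare d=(read d)=49 at depth 1
Step 9: enter scope (depth=2)
Step 10: exit scope (depth=1)
Visible at query point: b=59 d=49 f=49

Answer: 1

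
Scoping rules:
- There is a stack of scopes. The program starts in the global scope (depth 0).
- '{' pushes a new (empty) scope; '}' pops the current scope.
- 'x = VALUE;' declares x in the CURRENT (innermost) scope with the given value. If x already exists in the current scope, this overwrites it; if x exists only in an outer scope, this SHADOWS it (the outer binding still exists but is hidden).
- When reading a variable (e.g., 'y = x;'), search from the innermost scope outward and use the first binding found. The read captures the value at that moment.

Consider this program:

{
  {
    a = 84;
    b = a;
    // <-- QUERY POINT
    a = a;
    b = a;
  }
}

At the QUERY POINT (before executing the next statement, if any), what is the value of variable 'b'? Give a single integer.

Step 1: enter scope (depth=1)
Step 2: enter scope (depth=2)
Step 3: declare a=84 at depth 2
Step 4: declare b=(read a)=84 at depth 2
Visible at query point: a=84 b=84

Answer: 84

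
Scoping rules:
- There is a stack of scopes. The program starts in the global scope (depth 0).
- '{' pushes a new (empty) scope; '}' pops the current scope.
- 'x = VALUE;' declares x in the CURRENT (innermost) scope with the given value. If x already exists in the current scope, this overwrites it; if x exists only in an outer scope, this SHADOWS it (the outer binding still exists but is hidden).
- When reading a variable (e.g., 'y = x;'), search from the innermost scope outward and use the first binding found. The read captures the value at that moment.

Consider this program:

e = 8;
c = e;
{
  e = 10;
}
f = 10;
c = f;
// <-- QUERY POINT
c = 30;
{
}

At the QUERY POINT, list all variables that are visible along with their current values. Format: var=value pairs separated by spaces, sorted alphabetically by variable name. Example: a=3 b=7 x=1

Step 1: declare e=8 at depth 0
Step 2: declare c=(read e)=8 at depth 0
Step 3: enter scope (depth=1)
Step 4: declare e=10 at depth 1
Step 5: exit scope (depth=0)
Step 6: declare f=10 at depth 0
Step 7: declare c=(read f)=10 at depth 0
Visible at query point: c=10 e=8 f=10

Answer: c=10 e=8 f=10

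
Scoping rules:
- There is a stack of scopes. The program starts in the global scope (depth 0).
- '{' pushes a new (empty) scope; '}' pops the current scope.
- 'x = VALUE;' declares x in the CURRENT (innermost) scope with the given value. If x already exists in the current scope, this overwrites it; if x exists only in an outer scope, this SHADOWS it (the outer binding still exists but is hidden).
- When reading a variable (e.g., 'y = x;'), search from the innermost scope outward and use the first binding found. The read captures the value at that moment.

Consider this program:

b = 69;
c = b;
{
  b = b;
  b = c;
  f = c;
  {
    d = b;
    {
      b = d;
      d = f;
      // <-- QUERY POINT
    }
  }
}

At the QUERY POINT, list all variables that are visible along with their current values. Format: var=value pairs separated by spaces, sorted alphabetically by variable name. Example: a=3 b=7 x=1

Step 1: declare b=69 at depth 0
Step 2: declare c=(read b)=69 at depth 0
Step 3: enter scope (depth=1)
Step 4: declare b=(read b)=69 at depth 1
Step 5: declare b=(read c)=69 at depth 1
Step 6: declare f=(read c)=69 at depth 1
Step 7: enter scope (depth=2)
Step 8: declare d=(read b)=69 at depth 2
Step 9: enter scope (depth=3)
Step 10: declare b=(read d)=69 at depth 3
Step 11: declare d=(read f)=69 at depth 3
Visible at query point: b=69 c=69 d=69 f=69

Answer: b=69 c=69 d=69 f=69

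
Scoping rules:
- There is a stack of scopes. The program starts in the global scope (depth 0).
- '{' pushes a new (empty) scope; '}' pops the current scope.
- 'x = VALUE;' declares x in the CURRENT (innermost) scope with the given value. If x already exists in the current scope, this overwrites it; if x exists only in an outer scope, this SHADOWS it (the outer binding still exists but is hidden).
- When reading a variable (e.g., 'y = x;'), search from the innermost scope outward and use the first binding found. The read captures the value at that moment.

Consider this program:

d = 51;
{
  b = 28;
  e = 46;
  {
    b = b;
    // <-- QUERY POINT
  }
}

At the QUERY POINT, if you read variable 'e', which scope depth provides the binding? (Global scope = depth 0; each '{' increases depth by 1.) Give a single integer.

Step 1: declare d=51 at depth 0
Step 2: enter scope (depth=1)
Step 3: declare b=28 at depth 1
Step 4: declare e=46 at depth 1
Step 5: enter scope (depth=2)
Step 6: declare b=(read b)=28 at depth 2
Visible at query point: b=28 d=51 e=46

Answer: 1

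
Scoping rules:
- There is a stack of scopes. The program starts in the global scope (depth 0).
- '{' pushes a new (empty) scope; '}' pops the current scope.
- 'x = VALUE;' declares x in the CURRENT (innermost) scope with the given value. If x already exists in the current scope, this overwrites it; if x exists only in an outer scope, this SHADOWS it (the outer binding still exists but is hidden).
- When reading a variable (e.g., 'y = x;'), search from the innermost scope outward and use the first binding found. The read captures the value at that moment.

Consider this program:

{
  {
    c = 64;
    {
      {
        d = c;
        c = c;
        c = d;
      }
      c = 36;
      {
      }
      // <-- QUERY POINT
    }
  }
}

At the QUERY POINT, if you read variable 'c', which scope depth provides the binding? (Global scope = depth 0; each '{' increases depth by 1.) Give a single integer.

Answer: 3

Derivation:
Step 1: enter scope (depth=1)
Step 2: enter scope (depth=2)
Step 3: declare c=64 at depth 2
Step 4: enter scope (depth=3)
Step 5: enter scope (depth=4)
Step 6: declare d=(read c)=64 at depth 4
Step 7: declare c=(read c)=64 at depth 4
Step 8: declare c=(read d)=64 at depth 4
Step 9: exit scope (depth=3)
Step 10: declare c=36 at depth 3
Step 11: enter scope (depth=4)
Step 12: exit scope (depth=3)
Visible at query point: c=36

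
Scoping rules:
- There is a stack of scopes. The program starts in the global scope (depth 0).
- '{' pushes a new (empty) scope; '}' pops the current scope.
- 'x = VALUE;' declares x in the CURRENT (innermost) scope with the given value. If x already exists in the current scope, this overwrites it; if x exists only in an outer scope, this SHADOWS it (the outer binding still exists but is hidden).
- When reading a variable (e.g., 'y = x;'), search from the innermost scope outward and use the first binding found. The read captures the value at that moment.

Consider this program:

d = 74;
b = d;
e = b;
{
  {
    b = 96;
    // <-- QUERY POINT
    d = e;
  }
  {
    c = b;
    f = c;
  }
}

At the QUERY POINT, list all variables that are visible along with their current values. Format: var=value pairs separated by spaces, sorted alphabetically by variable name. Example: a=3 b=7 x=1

Step 1: declare d=74 at depth 0
Step 2: declare b=(read d)=74 at depth 0
Step 3: declare e=(read b)=74 at depth 0
Step 4: enter scope (depth=1)
Step 5: enter scope (depth=2)
Step 6: declare b=96 at depth 2
Visible at query point: b=96 d=74 e=74

Answer: b=96 d=74 e=74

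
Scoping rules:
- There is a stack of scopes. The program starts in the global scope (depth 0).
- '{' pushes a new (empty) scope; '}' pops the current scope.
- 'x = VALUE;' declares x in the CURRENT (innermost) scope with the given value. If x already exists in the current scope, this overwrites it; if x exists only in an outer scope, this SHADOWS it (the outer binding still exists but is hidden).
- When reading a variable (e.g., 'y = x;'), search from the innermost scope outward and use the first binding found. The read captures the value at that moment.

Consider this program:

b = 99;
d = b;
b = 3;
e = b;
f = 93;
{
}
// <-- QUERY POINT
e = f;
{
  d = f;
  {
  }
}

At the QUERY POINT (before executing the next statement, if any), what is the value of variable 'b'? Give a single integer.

Answer: 3

Derivation:
Step 1: declare b=99 at depth 0
Step 2: declare d=(read b)=99 at depth 0
Step 3: declare b=3 at depth 0
Step 4: declare e=(read b)=3 at depth 0
Step 5: declare f=93 at depth 0
Step 6: enter scope (depth=1)
Step 7: exit scope (depth=0)
Visible at query point: b=3 d=99 e=3 f=93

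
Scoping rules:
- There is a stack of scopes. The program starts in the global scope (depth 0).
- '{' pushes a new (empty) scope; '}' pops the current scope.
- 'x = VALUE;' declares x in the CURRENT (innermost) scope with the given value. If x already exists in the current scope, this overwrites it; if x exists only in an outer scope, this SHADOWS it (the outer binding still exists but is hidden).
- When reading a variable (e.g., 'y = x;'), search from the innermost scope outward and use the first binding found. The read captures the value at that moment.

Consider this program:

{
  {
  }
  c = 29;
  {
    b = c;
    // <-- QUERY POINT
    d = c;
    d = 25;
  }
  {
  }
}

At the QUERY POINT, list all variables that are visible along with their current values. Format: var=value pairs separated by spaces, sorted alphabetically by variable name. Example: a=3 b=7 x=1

Answer: b=29 c=29

Derivation:
Step 1: enter scope (depth=1)
Step 2: enter scope (depth=2)
Step 3: exit scope (depth=1)
Step 4: declare c=29 at depth 1
Step 5: enter scope (depth=2)
Step 6: declare b=(read c)=29 at depth 2
Visible at query point: b=29 c=29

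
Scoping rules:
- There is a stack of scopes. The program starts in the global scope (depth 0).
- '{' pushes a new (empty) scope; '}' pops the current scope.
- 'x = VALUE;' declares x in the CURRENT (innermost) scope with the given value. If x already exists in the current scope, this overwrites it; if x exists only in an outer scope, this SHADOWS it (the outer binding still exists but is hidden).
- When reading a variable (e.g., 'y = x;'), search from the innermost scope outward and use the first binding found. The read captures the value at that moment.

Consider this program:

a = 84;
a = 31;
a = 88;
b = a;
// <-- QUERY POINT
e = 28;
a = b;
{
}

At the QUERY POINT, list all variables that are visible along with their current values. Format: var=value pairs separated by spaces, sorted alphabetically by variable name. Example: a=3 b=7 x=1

Answer: a=88 b=88

Derivation:
Step 1: declare a=84 at depth 0
Step 2: declare a=31 at depth 0
Step 3: declare a=88 at depth 0
Step 4: declare b=(read a)=88 at depth 0
Visible at query point: a=88 b=88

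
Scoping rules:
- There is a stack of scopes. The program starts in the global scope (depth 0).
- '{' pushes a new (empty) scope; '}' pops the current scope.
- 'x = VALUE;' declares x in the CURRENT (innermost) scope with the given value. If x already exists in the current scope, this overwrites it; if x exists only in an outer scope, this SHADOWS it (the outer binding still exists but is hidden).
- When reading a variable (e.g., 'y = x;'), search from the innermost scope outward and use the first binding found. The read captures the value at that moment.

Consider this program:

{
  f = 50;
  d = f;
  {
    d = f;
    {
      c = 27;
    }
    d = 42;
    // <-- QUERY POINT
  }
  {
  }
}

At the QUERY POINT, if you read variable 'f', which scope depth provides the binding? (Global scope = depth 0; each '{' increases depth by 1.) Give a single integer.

Answer: 1

Derivation:
Step 1: enter scope (depth=1)
Step 2: declare f=50 at depth 1
Step 3: declare d=(read f)=50 at depth 1
Step 4: enter scope (depth=2)
Step 5: declare d=(read f)=50 at depth 2
Step 6: enter scope (depth=3)
Step 7: declare c=27 at depth 3
Step 8: exit scope (depth=2)
Step 9: declare d=42 at depth 2
Visible at query point: d=42 f=50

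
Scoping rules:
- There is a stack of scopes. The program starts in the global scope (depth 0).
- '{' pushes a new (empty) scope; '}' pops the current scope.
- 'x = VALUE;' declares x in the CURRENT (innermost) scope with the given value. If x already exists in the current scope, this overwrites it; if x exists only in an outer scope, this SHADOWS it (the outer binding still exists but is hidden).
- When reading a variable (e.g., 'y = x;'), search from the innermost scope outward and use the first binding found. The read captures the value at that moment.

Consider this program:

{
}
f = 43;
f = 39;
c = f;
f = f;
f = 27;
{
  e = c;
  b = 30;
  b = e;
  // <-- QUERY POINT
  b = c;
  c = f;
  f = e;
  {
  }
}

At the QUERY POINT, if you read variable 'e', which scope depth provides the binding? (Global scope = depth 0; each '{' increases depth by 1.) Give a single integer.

Answer: 1

Derivation:
Step 1: enter scope (depth=1)
Step 2: exit scope (depth=0)
Step 3: declare f=43 at depth 0
Step 4: declare f=39 at depth 0
Step 5: declare c=(read f)=39 at depth 0
Step 6: declare f=(read f)=39 at depth 0
Step 7: declare f=27 at depth 0
Step 8: enter scope (depth=1)
Step 9: declare e=(read c)=39 at depth 1
Step 10: declare b=30 at depth 1
Step 11: declare b=(read e)=39 at depth 1
Visible at query point: b=39 c=39 e=39 f=27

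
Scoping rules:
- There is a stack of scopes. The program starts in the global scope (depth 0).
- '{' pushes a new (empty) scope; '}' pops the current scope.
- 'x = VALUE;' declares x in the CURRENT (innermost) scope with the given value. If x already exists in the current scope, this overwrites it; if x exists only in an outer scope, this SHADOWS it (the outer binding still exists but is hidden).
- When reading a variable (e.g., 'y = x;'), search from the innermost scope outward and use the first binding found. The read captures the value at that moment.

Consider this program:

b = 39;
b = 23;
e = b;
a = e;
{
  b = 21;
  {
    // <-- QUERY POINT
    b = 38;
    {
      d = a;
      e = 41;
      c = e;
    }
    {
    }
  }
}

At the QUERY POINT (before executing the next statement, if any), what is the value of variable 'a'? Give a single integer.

Step 1: declare b=39 at depth 0
Step 2: declare b=23 at depth 0
Step 3: declare e=(read b)=23 at depth 0
Step 4: declare a=(read e)=23 at depth 0
Step 5: enter scope (depth=1)
Step 6: declare b=21 at depth 1
Step 7: enter scope (depth=2)
Visible at query point: a=23 b=21 e=23

Answer: 23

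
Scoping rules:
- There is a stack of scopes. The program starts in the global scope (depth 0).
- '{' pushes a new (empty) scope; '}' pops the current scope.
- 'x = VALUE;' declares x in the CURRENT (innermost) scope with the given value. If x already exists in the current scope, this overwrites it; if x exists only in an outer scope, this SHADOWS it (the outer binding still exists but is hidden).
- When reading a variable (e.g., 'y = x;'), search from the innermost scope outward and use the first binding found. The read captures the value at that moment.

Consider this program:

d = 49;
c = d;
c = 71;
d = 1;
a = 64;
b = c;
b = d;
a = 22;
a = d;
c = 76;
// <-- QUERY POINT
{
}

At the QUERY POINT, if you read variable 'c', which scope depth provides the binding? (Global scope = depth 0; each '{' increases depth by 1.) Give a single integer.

Step 1: declare d=49 at depth 0
Step 2: declare c=(read d)=49 at depth 0
Step 3: declare c=71 at depth 0
Step 4: declare d=1 at depth 0
Step 5: declare a=64 at depth 0
Step 6: declare b=(read c)=71 at depth 0
Step 7: declare b=(read d)=1 at depth 0
Step 8: declare a=22 at depth 0
Step 9: declare a=(read d)=1 at depth 0
Step 10: declare c=76 at depth 0
Visible at query point: a=1 b=1 c=76 d=1

Answer: 0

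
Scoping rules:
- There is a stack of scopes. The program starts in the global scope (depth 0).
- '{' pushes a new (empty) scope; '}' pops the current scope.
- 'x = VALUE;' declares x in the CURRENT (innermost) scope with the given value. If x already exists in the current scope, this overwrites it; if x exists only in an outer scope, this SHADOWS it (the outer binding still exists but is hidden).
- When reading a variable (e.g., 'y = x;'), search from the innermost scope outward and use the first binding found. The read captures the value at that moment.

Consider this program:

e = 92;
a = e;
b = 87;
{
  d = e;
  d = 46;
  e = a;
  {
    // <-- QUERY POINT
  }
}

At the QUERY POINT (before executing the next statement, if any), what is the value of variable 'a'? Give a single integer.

Answer: 92

Derivation:
Step 1: declare e=92 at depth 0
Step 2: declare a=(read e)=92 at depth 0
Step 3: declare b=87 at depth 0
Step 4: enter scope (depth=1)
Step 5: declare d=(read e)=92 at depth 1
Step 6: declare d=46 at depth 1
Step 7: declare e=(read a)=92 at depth 1
Step 8: enter scope (depth=2)
Visible at query point: a=92 b=87 d=46 e=92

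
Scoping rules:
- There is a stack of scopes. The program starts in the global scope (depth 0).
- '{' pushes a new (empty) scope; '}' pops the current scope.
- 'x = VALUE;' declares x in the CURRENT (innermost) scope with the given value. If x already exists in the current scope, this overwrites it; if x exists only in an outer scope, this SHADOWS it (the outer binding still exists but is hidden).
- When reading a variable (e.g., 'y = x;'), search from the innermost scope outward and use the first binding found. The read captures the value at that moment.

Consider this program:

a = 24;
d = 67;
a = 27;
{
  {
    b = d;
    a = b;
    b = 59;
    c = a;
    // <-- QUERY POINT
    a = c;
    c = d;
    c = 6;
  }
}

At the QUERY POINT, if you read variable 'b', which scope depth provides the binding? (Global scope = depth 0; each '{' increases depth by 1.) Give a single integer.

Step 1: declare a=24 at depth 0
Step 2: declare d=67 at depth 0
Step 3: declare a=27 at depth 0
Step 4: enter scope (depth=1)
Step 5: enter scope (depth=2)
Step 6: declare b=(read d)=67 at depth 2
Step 7: declare a=(read b)=67 at depth 2
Step 8: declare b=59 at depth 2
Step 9: declare c=(read a)=67 at depth 2
Visible at query point: a=67 b=59 c=67 d=67

Answer: 2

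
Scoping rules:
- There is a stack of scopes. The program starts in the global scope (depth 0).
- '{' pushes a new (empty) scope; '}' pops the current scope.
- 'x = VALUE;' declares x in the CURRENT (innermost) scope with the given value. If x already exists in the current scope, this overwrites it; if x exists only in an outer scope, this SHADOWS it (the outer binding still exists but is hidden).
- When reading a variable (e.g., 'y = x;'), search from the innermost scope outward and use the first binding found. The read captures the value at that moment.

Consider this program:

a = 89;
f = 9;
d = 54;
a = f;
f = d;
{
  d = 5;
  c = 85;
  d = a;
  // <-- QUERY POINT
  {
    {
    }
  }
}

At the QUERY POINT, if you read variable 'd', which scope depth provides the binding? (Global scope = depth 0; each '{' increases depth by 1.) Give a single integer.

Step 1: declare a=89 at depth 0
Step 2: declare f=9 at depth 0
Step 3: declare d=54 at depth 0
Step 4: declare a=(read f)=9 at depth 0
Step 5: declare f=(read d)=54 at depth 0
Step 6: enter scope (depth=1)
Step 7: declare d=5 at depth 1
Step 8: declare c=85 at depth 1
Step 9: declare d=(read a)=9 at depth 1
Visible at query point: a=9 c=85 d=9 f=54

Answer: 1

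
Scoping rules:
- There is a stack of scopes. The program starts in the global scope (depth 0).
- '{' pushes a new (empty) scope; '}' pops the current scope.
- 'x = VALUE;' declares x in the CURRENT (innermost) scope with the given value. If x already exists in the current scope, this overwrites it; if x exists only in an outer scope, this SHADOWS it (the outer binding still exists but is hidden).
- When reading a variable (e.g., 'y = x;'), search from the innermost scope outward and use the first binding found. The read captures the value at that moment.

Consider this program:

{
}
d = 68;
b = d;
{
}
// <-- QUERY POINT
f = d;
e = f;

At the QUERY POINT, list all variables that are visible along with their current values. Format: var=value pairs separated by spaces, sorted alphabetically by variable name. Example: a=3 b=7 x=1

Step 1: enter scope (depth=1)
Step 2: exit scope (depth=0)
Step 3: declare d=68 at depth 0
Step 4: declare b=(read d)=68 at depth 0
Step 5: enter scope (depth=1)
Step 6: exit scope (depth=0)
Visible at query point: b=68 d=68

Answer: b=68 d=68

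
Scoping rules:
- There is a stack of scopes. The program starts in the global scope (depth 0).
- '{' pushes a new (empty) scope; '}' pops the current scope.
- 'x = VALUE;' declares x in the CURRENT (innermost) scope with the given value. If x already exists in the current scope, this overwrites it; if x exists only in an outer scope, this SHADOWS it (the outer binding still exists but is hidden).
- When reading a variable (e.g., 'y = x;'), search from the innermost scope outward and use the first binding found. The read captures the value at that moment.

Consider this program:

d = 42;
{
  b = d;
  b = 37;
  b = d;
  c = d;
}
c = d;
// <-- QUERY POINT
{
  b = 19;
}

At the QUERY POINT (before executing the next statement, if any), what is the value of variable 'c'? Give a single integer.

Answer: 42

Derivation:
Step 1: declare d=42 at depth 0
Step 2: enter scope (depth=1)
Step 3: declare b=(read d)=42 at depth 1
Step 4: declare b=37 at depth 1
Step 5: declare b=(read d)=42 at depth 1
Step 6: declare c=(read d)=42 at depth 1
Step 7: exit scope (depth=0)
Step 8: declare c=(read d)=42 at depth 0
Visible at query point: c=42 d=42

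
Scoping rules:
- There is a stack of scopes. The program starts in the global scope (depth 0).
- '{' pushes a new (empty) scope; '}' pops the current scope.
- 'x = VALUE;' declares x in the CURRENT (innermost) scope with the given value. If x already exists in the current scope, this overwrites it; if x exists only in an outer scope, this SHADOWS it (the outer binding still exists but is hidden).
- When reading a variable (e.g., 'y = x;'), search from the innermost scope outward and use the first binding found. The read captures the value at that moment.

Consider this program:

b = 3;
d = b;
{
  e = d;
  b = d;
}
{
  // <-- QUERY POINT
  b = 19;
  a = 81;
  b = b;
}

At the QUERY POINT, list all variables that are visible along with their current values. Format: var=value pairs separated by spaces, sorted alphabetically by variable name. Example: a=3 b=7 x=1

Step 1: declare b=3 at depth 0
Step 2: declare d=(read b)=3 at depth 0
Step 3: enter scope (depth=1)
Step 4: declare e=(read d)=3 at depth 1
Step 5: declare b=(read d)=3 at depth 1
Step 6: exit scope (depth=0)
Step 7: enter scope (depth=1)
Visible at query point: b=3 d=3

Answer: b=3 d=3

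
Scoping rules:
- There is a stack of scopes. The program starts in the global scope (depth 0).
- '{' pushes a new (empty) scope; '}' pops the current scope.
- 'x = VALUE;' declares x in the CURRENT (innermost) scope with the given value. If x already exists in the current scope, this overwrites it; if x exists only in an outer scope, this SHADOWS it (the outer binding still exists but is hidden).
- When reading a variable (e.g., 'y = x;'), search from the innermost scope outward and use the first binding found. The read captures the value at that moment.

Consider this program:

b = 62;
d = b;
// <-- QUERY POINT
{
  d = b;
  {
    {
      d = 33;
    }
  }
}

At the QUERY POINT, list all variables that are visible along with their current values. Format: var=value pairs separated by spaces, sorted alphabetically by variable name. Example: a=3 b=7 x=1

Answer: b=62 d=62

Derivation:
Step 1: declare b=62 at depth 0
Step 2: declare d=(read b)=62 at depth 0
Visible at query point: b=62 d=62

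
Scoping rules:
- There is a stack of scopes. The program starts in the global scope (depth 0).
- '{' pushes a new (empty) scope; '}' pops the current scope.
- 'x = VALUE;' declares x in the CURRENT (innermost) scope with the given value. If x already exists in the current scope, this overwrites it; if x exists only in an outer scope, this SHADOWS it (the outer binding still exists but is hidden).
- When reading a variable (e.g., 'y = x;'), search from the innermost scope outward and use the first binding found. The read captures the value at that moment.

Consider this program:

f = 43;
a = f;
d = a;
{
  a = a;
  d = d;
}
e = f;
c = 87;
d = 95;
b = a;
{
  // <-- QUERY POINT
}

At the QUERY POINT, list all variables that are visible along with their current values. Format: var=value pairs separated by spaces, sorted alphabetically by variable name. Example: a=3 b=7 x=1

Step 1: declare f=43 at depth 0
Step 2: declare a=(read f)=43 at depth 0
Step 3: declare d=(read a)=43 at depth 0
Step 4: enter scope (depth=1)
Step 5: declare a=(read a)=43 at depth 1
Step 6: declare d=(read d)=43 at depth 1
Step 7: exit scope (depth=0)
Step 8: declare e=(read f)=43 at depth 0
Step 9: declare c=87 at depth 0
Step 10: declare d=95 at depth 0
Step 11: declare b=(read a)=43 at depth 0
Step 12: enter scope (depth=1)
Visible at query point: a=43 b=43 c=87 d=95 e=43 f=43

Answer: a=43 b=43 c=87 d=95 e=43 f=43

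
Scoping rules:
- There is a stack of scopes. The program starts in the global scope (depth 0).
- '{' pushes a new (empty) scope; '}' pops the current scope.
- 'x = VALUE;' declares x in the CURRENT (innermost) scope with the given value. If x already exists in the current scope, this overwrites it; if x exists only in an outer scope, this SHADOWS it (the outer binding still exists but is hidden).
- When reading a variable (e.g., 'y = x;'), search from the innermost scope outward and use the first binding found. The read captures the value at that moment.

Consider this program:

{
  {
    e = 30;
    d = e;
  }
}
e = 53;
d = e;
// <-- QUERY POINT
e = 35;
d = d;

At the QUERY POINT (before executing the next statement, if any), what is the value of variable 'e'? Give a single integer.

Step 1: enter scope (depth=1)
Step 2: enter scope (depth=2)
Step 3: declare e=30 at depth 2
Step 4: declare d=(read e)=30 at depth 2
Step 5: exit scope (depth=1)
Step 6: exit scope (depth=0)
Step 7: declare e=53 at depth 0
Step 8: declare d=(read e)=53 at depth 0
Visible at query point: d=53 e=53

Answer: 53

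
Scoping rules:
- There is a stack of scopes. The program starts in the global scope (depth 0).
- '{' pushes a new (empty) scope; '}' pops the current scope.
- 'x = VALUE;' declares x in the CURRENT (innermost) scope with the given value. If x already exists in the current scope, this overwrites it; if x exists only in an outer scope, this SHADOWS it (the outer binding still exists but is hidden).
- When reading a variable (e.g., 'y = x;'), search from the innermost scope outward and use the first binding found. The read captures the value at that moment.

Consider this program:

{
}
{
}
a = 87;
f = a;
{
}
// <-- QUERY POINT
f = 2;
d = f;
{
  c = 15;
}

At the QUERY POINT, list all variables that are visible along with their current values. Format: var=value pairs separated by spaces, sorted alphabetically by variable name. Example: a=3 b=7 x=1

Step 1: enter scope (depth=1)
Step 2: exit scope (depth=0)
Step 3: enter scope (depth=1)
Step 4: exit scope (depth=0)
Step 5: declare a=87 at depth 0
Step 6: declare f=(read a)=87 at depth 0
Step 7: enter scope (depth=1)
Step 8: exit scope (depth=0)
Visible at query point: a=87 f=87

Answer: a=87 f=87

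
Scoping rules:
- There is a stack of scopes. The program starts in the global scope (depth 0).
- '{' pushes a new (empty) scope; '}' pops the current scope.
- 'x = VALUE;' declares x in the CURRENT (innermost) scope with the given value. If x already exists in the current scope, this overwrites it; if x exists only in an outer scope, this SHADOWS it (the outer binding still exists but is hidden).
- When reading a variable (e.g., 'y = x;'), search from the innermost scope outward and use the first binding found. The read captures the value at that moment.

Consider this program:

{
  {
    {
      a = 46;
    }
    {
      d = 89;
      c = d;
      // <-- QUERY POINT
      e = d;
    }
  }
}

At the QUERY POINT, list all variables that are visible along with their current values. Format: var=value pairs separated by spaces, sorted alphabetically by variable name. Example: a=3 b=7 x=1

Answer: c=89 d=89

Derivation:
Step 1: enter scope (depth=1)
Step 2: enter scope (depth=2)
Step 3: enter scope (depth=3)
Step 4: declare a=46 at depth 3
Step 5: exit scope (depth=2)
Step 6: enter scope (depth=3)
Step 7: declare d=89 at depth 3
Step 8: declare c=(read d)=89 at depth 3
Visible at query point: c=89 d=89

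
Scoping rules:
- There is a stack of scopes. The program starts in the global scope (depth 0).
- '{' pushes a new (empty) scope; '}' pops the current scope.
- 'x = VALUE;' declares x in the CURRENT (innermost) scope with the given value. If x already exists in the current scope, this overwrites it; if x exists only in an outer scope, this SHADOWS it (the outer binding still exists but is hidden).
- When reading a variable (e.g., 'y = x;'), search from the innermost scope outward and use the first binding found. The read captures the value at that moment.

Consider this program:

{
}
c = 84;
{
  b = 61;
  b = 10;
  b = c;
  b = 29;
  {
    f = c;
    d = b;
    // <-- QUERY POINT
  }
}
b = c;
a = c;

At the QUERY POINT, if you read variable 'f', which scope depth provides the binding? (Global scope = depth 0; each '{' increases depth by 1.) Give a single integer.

Answer: 2

Derivation:
Step 1: enter scope (depth=1)
Step 2: exit scope (depth=0)
Step 3: declare c=84 at depth 0
Step 4: enter scope (depth=1)
Step 5: declare b=61 at depth 1
Step 6: declare b=10 at depth 1
Step 7: declare b=(read c)=84 at depth 1
Step 8: declare b=29 at depth 1
Step 9: enter scope (depth=2)
Step 10: declare f=(read c)=84 at depth 2
Step 11: declare d=(read b)=29 at depth 2
Visible at query point: b=29 c=84 d=29 f=84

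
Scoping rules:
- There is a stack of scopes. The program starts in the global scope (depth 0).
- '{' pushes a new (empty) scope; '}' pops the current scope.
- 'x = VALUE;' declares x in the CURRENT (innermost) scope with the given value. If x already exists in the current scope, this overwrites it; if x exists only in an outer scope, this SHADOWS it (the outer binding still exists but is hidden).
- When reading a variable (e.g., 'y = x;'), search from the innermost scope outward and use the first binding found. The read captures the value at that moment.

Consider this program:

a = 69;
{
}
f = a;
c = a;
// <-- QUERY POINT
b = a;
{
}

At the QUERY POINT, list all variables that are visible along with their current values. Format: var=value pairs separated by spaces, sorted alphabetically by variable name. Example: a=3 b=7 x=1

Answer: a=69 c=69 f=69

Derivation:
Step 1: declare a=69 at depth 0
Step 2: enter scope (depth=1)
Step 3: exit scope (depth=0)
Step 4: declare f=(read a)=69 at depth 0
Step 5: declare c=(read a)=69 at depth 0
Visible at query point: a=69 c=69 f=69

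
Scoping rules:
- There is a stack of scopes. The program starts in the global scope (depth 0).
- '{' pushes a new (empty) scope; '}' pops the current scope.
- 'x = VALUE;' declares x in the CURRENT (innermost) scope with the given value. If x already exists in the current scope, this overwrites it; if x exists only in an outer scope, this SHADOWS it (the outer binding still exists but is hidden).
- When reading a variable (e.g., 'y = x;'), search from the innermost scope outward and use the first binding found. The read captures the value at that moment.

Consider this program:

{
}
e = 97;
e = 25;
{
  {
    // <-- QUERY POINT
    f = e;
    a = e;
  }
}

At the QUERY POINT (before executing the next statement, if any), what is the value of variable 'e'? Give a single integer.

Answer: 25

Derivation:
Step 1: enter scope (depth=1)
Step 2: exit scope (depth=0)
Step 3: declare e=97 at depth 0
Step 4: declare e=25 at depth 0
Step 5: enter scope (depth=1)
Step 6: enter scope (depth=2)
Visible at query point: e=25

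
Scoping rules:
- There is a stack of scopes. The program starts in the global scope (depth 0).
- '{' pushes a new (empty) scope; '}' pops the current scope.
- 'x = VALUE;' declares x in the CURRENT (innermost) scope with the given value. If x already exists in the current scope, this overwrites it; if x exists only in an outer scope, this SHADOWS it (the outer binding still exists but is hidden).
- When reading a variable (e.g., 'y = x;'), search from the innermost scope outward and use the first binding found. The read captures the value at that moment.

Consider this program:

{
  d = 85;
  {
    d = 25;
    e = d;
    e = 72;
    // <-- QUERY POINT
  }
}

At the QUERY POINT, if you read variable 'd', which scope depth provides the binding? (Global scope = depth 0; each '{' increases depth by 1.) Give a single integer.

Answer: 2

Derivation:
Step 1: enter scope (depth=1)
Step 2: declare d=85 at depth 1
Step 3: enter scope (depth=2)
Step 4: declare d=25 at depth 2
Step 5: declare e=(read d)=25 at depth 2
Step 6: declare e=72 at depth 2
Visible at query point: d=25 e=72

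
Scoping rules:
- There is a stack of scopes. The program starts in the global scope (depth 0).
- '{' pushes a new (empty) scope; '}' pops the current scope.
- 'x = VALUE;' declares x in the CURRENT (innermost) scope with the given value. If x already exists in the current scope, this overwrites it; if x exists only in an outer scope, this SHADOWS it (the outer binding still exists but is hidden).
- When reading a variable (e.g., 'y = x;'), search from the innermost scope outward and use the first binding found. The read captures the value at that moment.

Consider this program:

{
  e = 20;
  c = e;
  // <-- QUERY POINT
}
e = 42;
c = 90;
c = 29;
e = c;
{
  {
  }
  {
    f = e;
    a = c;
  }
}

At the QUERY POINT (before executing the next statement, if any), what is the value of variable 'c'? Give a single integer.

Answer: 20

Derivation:
Step 1: enter scope (depth=1)
Step 2: declare e=20 at depth 1
Step 3: declare c=(read e)=20 at depth 1
Visible at query point: c=20 e=20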